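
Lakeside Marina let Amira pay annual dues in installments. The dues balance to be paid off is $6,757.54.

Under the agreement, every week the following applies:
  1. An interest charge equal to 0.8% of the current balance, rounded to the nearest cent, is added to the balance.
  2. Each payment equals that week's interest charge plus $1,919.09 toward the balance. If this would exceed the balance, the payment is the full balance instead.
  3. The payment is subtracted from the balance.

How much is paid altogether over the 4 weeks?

# | Opening | Interest | Payment | End bal
1 | $6,757.54 | $54.06 | $1,973.15 | $4,838.45
2 | $4,838.45 | $38.71 | $1,957.80 | $2,919.36
3 | $2,919.36 | $23.35 | $1,942.44 | $1,000.27
4 | $1,000.27 | $8.00 | $1,008.27 | $0.00
Total paid: $6,881.66

$6,881.66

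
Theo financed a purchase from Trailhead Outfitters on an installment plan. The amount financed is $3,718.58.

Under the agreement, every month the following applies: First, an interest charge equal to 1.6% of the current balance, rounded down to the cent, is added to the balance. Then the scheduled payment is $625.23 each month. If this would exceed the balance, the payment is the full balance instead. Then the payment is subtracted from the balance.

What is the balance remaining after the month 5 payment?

Month 1: opening $3,718.58; interest $59.49 → $3,778.07; payment $625.23; balance $3,152.84
Month 2: opening $3,152.84; interest $50.44 → $3,203.28; payment $625.23; balance $2,578.05
Month 3: opening $2,578.05; interest $41.24 → $2,619.29; payment $625.23; balance $1,994.06
Month 4: opening $1,994.06; interest $31.90 → $2,025.96; payment $625.23; balance $1,400.73
Month 5: opening $1,400.73; interest $22.41 → $1,423.14; payment $625.23; balance $797.91

$797.91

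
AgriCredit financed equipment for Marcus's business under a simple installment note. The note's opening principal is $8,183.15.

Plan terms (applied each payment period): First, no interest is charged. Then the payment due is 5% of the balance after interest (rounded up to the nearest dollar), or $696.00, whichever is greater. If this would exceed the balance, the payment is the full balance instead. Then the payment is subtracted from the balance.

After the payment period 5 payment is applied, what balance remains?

Payment period 1: opening $8,183.15; payment $696.00; balance $7,487.15
Payment period 2: opening $7,487.15; payment $696.00; balance $6,791.15
Payment period 3: opening $6,791.15; payment $696.00; balance $6,095.15
Payment period 4: opening $6,095.15; payment $696.00; balance $5,399.15
Payment period 5: opening $5,399.15; payment $696.00; balance $4,703.15

$4,703.15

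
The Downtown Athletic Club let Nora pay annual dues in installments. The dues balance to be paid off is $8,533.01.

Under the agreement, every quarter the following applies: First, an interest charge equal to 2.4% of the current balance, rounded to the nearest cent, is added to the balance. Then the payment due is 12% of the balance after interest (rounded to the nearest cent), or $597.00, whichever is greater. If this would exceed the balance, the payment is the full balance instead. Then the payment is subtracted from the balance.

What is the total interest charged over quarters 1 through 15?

$1,503.50

Quarter 1: opening $8,533.01; interest $204.79 → $8,737.80; payment $1,048.54; balance $7,689.26
Quarter 2: opening $7,689.26; interest $184.54 → $7,873.80; payment $944.86; balance $6,928.94
Quarter 3: opening $6,928.94; interest $166.29 → $7,095.23; payment $851.43; balance $6,243.80
Quarter 4: opening $6,243.80; interest $149.85 → $6,393.65; payment $767.24; balance $5,626.41
Quarter 5: opening $5,626.41; interest $135.03 → $5,761.44; payment $691.37; balance $5,070.07
Quarter 6: opening $5,070.07; interest $121.68 → $5,191.75; payment $623.01; balance $4,568.74
Quarter 7: opening $4,568.74; interest $109.65 → $4,678.39; payment $597.00; balance $4,081.39
Quarter 8: opening $4,081.39; interest $97.95 → $4,179.34; payment $597.00; balance $3,582.34
Quarter 9: opening $3,582.34; interest $85.98 → $3,668.32; payment $597.00; balance $3,071.32
Quarter 10: opening $3,071.32; interest $73.71 → $3,145.03; payment $597.00; balance $2,548.03
Quarter 11: opening $2,548.03; interest $61.15 → $2,609.18; payment $597.00; balance $2,012.18
Quarter 12: opening $2,012.18; interest $48.29 → $2,060.47; payment $597.00; balance $1,463.47
Quarter 13: opening $1,463.47; interest $35.12 → $1,498.59; payment $597.00; balance $901.59
Quarter 14: opening $901.59; interest $21.64 → $923.23; payment $597.00; balance $326.23
Quarter 15: opening $326.23; interest $7.83 → $334.06; payment $334.06; balance $0.00
Total interest: $204.79 + $184.54 + $166.29 + $149.85 + $135.03 + $121.68 + $109.65 + $97.95 + $85.98 + $73.71 + $61.15 + $48.29 + $35.12 + $21.64 + $7.83 = $1,503.50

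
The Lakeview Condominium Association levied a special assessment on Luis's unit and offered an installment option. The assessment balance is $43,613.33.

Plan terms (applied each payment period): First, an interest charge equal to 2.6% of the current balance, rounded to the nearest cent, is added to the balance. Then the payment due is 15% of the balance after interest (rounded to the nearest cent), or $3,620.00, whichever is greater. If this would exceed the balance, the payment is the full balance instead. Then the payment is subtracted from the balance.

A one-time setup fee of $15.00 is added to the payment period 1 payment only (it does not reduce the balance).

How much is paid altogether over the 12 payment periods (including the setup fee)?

$50,287.73

Payment period 1: opening $43,613.33; interest $1,133.95 → $44,747.28; payment $6,712.09 (+ $15.00 fee); balance $38,035.19
Payment period 2: opening $38,035.19; interest $988.91 → $39,024.10; payment $5,853.62; balance $33,170.48
Payment period 3: opening $33,170.48; interest $862.43 → $34,032.91; payment $5,104.94; balance $28,927.97
Payment period 4: opening $28,927.97; interest $752.13 → $29,680.10; payment $4,452.02; balance $25,228.08
Payment period 5: opening $25,228.08; interest $655.93 → $25,884.01; payment $3,882.60; balance $22,001.41
Payment period 6: opening $22,001.41; interest $572.04 → $22,573.45; payment $3,620.00; balance $18,953.45
Payment period 7: opening $18,953.45; interest $492.79 → $19,446.24; payment $3,620.00; balance $15,826.24
Payment period 8: opening $15,826.24; interest $411.48 → $16,237.72; payment $3,620.00; balance $12,617.72
Payment period 9: opening $12,617.72; interest $328.06 → $12,945.78; payment $3,620.00; balance $9,325.78
Payment period 10: opening $9,325.78; interest $242.47 → $9,568.25; payment $3,620.00; balance $5,948.25
Payment period 11: opening $5,948.25; interest $154.65 → $6,102.90; payment $3,620.00; balance $2,482.90
Payment period 12: opening $2,482.90; interest $64.56 → $2,547.46; payment $2,547.46; balance $0.00
Total paid: $50,287.73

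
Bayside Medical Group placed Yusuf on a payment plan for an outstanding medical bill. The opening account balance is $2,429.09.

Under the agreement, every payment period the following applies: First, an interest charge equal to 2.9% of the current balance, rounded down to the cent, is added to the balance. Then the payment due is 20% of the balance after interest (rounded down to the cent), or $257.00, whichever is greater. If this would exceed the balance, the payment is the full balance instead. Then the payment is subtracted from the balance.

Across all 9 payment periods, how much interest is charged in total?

Payment period 1: $2,429.09 +$70.44 interest = $2,499.53; pay $499.90 → $1,999.63
Payment period 2: $1,999.63 +$57.98 interest = $2,057.61; pay $411.52 → $1,646.09
Payment period 3: $1,646.09 +$47.73 interest = $1,693.82; pay $338.76 → $1,355.06
Payment period 4: $1,355.06 +$39.29 interest = $1,394.35; pay $278.87 → $1,115.48
Payment period 5: $1,115.48 +$32.34 interest = $1,147.82; pay $257.00 → $890.82
Payment period 6: $890.82 +$25.83 interest = $916.65; pay $257.00 → $659.65
Payment period 7: $659.65 +$19.12 interest = $678.77; pay $257.00 → $421.77
Payment period 8: $421.77 +$12.23 interest = $434.00; pay $257.00 → $177.00
Payment period 9: $177.00 +$5.13 interest = $182.13; pay $182.13 → $0.00
Total interest: $70.44 + $57.98 + $47.73 + $39.29 + $32.34 + $25.83 + $19.12 + $12.23 + $5.13 = $310.09

$310.09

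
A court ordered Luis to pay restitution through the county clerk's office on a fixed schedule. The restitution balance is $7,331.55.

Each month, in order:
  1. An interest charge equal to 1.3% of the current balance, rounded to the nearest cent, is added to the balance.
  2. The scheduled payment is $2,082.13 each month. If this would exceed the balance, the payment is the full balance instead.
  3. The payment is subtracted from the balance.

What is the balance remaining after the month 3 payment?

$1,293.27

# | Opening | Interest | Payment | End bal
1 | $7,331.55 | $95.31 | $2,082.13 | $5,344.73
2 | $5,344.73 | $69.48 | $2,082.13 | $3,332.08
3 | $3,332.08 | $43.32 | $2,082.13 | $1,293.27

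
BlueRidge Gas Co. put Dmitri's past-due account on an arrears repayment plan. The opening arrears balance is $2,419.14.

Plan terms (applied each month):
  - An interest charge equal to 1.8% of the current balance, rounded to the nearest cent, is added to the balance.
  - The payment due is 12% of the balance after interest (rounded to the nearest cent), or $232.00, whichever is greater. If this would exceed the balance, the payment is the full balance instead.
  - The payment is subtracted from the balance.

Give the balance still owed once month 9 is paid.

# | Opening | Interest | Payment | End bal
1 | $2,419.14 | $43.54 | $295.52 | $2,167.16
2 | $2,167.16 | $39.01 | $264.74 | $1,941.43
3 | $1,941.43 | $34.95 | $237.17 | $1,739.21
4 | $1,739.21 | $31.31 | $232.00 | $1,538.52
5 | $1,538.52 | $27.69 | $232.00 | $1,334.21
6 | $1,334.21 | $24.02 | $232.00 | $1,126.23
7 | $1,126.23 | $20.27 | $232.00 | $914.50
8 | $914.50 | $16.46 | $232.00 | $698.96
9 | $698.96 | $12.58 | $232.00 | $479.54

$479.54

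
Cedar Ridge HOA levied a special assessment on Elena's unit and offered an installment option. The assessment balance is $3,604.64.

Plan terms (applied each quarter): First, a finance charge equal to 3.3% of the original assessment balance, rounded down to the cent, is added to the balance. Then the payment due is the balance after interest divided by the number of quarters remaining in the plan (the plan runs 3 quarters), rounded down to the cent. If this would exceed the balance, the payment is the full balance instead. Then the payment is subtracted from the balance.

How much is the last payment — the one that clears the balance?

Quarter 1: $3,604.64 +$118.95 interest = $3,723.59; pay $1,241.19 → $2,482.40
Quarter 2: $2,482.40 +$118.95 interest = $2,601.35; pay $1,300.67 → $1,300.68
Quarter 3: $1,300.68 +$118.95 interest = $1,419.63; pay $1,419.63 → $0.00

$1,419.63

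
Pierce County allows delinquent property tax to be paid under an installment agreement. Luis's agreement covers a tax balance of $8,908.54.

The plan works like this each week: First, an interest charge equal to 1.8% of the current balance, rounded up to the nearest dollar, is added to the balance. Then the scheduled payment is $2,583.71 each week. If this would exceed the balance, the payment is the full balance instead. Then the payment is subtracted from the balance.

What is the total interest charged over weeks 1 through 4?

$379.00

Week 1: opening $8,908.54; interest $161.00 → $9,069.54; payment $2,583.71; balance $6,485.83
Week 2: opening $6,485.83; interest $117.00 → $6,602.83; payment $2,583.71; balance $4,019.12
Week 3: opening $4,019.12; interest $73.00 → $4,092.12; payment $2,583.71; balance $1,508.41
Week 4: opening $1,508.41; interest $28.00 → $1,536.41; payment $1,536.41; balance $0.00
Total interest: $161.00 + $117.00 + $73.00 + $28.00 = $379.00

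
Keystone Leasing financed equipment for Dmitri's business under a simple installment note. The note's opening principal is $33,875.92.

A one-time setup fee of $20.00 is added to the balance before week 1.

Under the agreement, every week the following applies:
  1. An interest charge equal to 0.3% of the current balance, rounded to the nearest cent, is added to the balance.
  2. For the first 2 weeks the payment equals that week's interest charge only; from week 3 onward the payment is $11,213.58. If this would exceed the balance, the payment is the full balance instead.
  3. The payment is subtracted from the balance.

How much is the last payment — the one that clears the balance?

$461.52

Week 1: opening $33,895.92; interest $101.69 → $33,997.61; payment $101.69; balance $33,895.92
Week 2: opening $33,895.92; interest $101.69 → $33,997.61; payment $101.69; balance $33,895.92
Week 3: opening $33,895.92; interest $101.69 → $33,997.61; payment $11,213.58; balance $22,784.03
Week 4: opening $22,784.03; interest $68.35 → $22,852.38; payment $11,213.58; balance $11,638.80
Week 5: opening $11,638.80; interest $34.92 → $11,673.72; payment $11,213.58; balance $460.14
Week 6: opening $460.14; interest $1.38 → $461.52; payment $461.52; balance $0.00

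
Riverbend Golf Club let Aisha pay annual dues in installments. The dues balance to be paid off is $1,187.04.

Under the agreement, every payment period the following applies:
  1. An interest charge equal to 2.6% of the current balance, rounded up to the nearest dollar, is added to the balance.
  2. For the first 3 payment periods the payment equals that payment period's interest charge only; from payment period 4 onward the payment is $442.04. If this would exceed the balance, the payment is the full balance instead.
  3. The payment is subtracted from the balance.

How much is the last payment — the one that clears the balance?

Payment period 1: $1,187.04 +$31.00 interest = $1,218.04; pay $31.00 → $1,187.04
Payment period 2: $1,187.04 +$31.00 interest = $1,218.04; pay $31.00 → $1,187.04
Payment period 3: $1,187.04 +$31.00 interest = $1,218.04; pay $31.00 → $1,187.04
Payment period 4: $1,187.04 +$31.00 interest = $1,218.04; pay $442.04 → $776.00
Payment period 5: $776.00 +$21.00 interest = $797.00; pay $442.04 → $354.96
Payment period 6: $354.96 +$10.00 interest = $364.96; pay $364.96 → $0.00

$364.96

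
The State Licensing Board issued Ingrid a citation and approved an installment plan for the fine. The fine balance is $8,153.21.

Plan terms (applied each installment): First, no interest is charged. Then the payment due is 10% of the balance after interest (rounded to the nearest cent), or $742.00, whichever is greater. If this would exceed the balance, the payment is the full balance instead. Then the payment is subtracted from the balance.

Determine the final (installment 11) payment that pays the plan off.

$659.89

Installment 1: opening $8,153.21; payment $815.32; balance $7,337.89
Installment 2: opening $7,337.89; payment $742.00; balance $6,595.89
Installment 3: opening $6,595.89; payment $742.00; balance $5,853.89
Installment 4: opening $5,853.89; payment $742.00; balance $5,111.89
Installment 5: opening $5,111.89; payment $742.00; balance $4,369.89
Installment 6: opening $4,369.89; payment $742.00; balance $3,627.89
Installment 7: opening $3,627.89; payment $742.00; balance $2,885.89
Installment 8: opening $2,885.89; payment $742.00; balance $2,143.89
Installment 9: opening $2,143.89; payment $742.00; balance $1,401.89
Installment 10: opening $1,401.89; payment $742.00; balance $659.89
Installment 11: opening $659.89; payment $659.89; balance $0.00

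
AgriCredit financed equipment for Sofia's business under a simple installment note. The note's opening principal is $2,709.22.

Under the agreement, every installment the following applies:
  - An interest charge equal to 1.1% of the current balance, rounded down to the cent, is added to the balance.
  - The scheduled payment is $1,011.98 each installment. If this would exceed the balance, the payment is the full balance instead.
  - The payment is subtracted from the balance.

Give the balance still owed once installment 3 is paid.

$0.00

Installment 1: opening $2,709.22; interest $29.80 → $2,739.02; payment $1,011.98; balance $1,727.04
Installment 2: opening $1,727.04; interest $18.99 → $1,746.03; payment $1,011.98; balance $734.05
Installment 3: opening $734.05; interest $8.07 → $742.12; payment $742.12; balance $0.00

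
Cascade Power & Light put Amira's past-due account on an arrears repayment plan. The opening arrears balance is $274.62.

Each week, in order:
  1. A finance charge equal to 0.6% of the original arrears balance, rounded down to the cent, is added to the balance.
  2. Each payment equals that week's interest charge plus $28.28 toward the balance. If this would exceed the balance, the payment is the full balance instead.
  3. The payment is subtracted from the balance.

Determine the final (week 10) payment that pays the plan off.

# | Opening | Interest | Payment | End bal
1 | $274.62 | $1.64 | $29.92 | $246.34
2 | $246.34 | $1.64 | $29.92 | $218.06
3 | $218.06 | $1.64 | $29.92 | $189.78
4 | $189.78 | $1.64 | $29.92 | $161.50
5 | $161.50 | $1.64 | $29.92 | $133.22
6 | $133.22 | $1.64 | $29.92 | $104.94
7 | $104.94 | $1.64 | $29.92 | $76.66
8 | $76.66 | $1.64 | $29.92 | $48.38
9 | $48.38 | $1.64 | $29.92 | $20.10
10 | $20.10 | $1.64 | $21.74 | $0.00

$21.74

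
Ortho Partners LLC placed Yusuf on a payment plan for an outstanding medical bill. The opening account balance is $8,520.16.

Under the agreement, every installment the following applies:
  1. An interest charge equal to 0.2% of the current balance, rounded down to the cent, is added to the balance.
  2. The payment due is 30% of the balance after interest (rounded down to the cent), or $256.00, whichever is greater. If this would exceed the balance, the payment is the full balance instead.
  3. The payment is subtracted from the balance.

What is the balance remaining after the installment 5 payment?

# | Opening | Interest | Payment | End bal
1 | $8,520.16 | $17.04 | $2,561.16 | $5,976.04
2 | $5,976.04 | $11.95 | $1,796.39 | $4,191.60
3 | $4,191.60 | $8.38 | $1,259.99 | $2,939.99
4 | $2,939.99 | $5.87 | $883.75 | $2,062.11
5 | $2,062.11 | $4.12 | $619.86 | $1,446.37

$1,446.37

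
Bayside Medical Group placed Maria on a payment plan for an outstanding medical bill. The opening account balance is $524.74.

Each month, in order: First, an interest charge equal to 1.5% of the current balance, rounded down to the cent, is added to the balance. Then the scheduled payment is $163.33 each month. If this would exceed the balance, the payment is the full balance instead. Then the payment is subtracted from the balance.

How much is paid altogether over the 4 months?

Month 1: opening $524.74; interest $7.87 → $532.61; payment $163.33; balance $369.28
Month 2: opening $369.28; interest $5.53 → $374.81; payment $163.33; balance $211.48
Month 3: opening $211.48; interest $3.17 → $214.65; payment $163.33; balance $51.32
Month 4: opening $51.32; interest $0.76 → $52.08; payment $52.08; balance $0.00
Total paid: $542.07

$542.07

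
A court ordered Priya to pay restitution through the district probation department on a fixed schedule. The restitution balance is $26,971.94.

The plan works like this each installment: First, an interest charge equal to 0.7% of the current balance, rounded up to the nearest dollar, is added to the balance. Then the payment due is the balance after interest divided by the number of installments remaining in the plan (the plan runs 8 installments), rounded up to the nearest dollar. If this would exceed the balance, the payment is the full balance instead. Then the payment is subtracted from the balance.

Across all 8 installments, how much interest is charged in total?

$868.00

Installment 1: opening $26,971.94; interest $189.00 → $27,160.94; payment $3,396.00; balance $23,764.94
Installment 2: opening $23,764.94; interest $167.00 → $23,931.94; payment $3,419.00; balance $20,512.94
Installment 3: opening $20,512.94; interest $144.00 → $20,656.94; payment $3,443.00; balance $17,213.94
Installment 4: opening $17,213.94; interest $121.00 → $17,334.94; payment $3,467.00; balance $13,867.94
Installment 5: opening $13,867.94; interest $98.00 → $13,965.94; payment $3,492.00; balance $10,473.94
Installment 6: opening $10,473.94; interest $74.00 → $10,547.94; payment $3,516.00; balance $7,031.94
Installment 7: opening $7,031.94; interest $50.00 → $7,081.94; payment $3,541.00; balance $3,540.94
Installment 8: opening $3,540.94; interest $25.00 → $3,565.94; payment $3,565.94; balance $0.00
Total interest: $189.00 + $167.00 + $144.00 + $121.00 + $98.00 + $74.00 + $50.00 + $25.00 = $868.00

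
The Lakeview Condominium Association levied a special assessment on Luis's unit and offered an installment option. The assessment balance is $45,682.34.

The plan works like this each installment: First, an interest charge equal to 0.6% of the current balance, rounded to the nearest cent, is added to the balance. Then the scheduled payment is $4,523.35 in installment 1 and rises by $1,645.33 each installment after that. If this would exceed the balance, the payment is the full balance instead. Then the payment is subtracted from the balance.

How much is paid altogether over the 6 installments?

$46,743.06

Installment 1: $45,682.34 +$274.09 interest = $45,956.43; pay $4,523.35 → $41,433.08
Installment 2: $41,433.08 +$248.60 interest = $41,681.68; pay $6,168.68 → $35,513.00
Installment 3: $35,513.00 +$213.08 interest = $35,726.08; pay $7,814.01 → $27,912.07
Installment 4: $27,912.07 +$167.47 interest = $28,079.54; pay $9,459.34 → $18,620.20
Installment 5: $18,620.20 +$111.72 interest = $18,731.92; pay $11,104.67 → $7,627.25
Installment 6: $7,627.25 +$45.76 interest = $7,673.01; pay $7,673.01 → $0.00
Total paid: $46,743.06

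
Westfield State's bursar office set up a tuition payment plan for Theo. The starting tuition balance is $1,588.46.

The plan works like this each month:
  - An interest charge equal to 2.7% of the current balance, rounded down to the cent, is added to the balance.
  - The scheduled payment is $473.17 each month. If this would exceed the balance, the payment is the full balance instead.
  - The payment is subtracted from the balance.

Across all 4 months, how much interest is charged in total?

$100.56

# | Opening | Interest | Payment | End bal
1 | $1,588.46 | $42.88 | $473.17 | $1,158.17
2 | $1,158.17 | $31.27 | $473.17 | $716.27
3 | $716.27 | $19.33 | $473.17 | $262.43
4 | $262.43 | $7.08 | $269.51 | $0.00
Total interest: $42.88 + $31.27 + $19.33 + $7.08 = $100.56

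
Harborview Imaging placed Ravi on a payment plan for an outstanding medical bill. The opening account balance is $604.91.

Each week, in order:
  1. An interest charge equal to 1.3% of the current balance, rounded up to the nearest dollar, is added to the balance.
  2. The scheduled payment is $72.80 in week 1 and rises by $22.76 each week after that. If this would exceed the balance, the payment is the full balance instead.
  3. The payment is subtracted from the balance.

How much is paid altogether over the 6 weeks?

$635.91

Week 1: $604.91 +$8.00 interest = $612.91; pay $72.80 → $540.11
Week 2: $540.11 +$8.00 interest = $548.11; pay $95.56 → $452.55
Week 3: $452.55 +$6.00 interest = $458.55; pay $118.32 → $340.23
Week 4: $340.23 +$5.00 interest = $345.23; pay $141.08 → $204.15
Week 5: $204.15 +$3.00 interest = $207.15; pay $163.84 → $43.31
Week 6: $43.31 +$1.00 interest = $44.31; pay $44.31 → $0.00
Total paid: $635.91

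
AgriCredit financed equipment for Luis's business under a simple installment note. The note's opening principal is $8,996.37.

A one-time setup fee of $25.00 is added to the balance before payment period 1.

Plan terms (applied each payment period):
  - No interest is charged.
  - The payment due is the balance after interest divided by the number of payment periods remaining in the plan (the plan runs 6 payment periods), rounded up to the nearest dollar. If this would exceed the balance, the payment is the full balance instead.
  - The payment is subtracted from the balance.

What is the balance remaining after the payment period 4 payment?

Payment period 1: opening $9,021.37; payment $1,504.00; balance $7,517.37
Payment period 2: opening $7,517.37; payment $1,504.00; balance $6,013.37
Payment period 3: opening $6,013.37; payment $1,504.00; balance $4,509.37
Payment period 4: opening $4,509.37; payment $1,504.00; balance $3,005.37

$3,005.37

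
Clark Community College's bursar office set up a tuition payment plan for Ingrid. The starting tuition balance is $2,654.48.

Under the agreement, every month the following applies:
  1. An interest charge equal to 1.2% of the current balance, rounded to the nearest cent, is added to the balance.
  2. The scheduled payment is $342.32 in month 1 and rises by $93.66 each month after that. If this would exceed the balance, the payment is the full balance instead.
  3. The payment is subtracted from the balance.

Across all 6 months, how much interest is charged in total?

Month 1: $2,654.48 +$31.85 interest = $2,686.33; pay $342.32 → $2,344.01
Month 2: $2,344.01 +$28.13 interest = $2,372.14; pay $435.98 → $1,936.16
Month 3: $1,936.16 +$23.23 interest = $1,959.39; pay $529.64 → $1,429.75
Month 4: $1,429.75 +$17.16 interest = $1,446.91; pay $623.30 → $823.61
Month 5: $823.61 +$9.88 interest = $833.49; pay $716.96 → $116.53
Month 6: $116.53 +$1.40 interest = $117.93; pay $117.93 → $0.00
Total interest: $31.85 + $28.13 + $23.23 + $17.16 + $9.88 + $1.40 = $111.65

$111.65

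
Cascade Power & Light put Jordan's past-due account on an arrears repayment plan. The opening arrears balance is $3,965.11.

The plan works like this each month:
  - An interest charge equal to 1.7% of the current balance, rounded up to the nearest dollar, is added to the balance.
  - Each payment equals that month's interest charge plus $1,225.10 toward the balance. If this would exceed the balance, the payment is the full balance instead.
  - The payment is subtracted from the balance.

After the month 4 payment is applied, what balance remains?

$0.00

Month 1: opening $3,965.11; interest $68.00 → $4,033.11; payment $1,293.10; balance $2,740.01
Month 2: opening $2,740.01; interest $47.00 → $2,787.01; payment $1,272.10; balance $1,514.91
Month 3: opening $1,514.91; interest $26.00 → $1,540.91; payment $1,251.10; balance $289.81
Month 4: opening $289.81; interest $5.00 → $294.81; payment $294.81; balance $0.00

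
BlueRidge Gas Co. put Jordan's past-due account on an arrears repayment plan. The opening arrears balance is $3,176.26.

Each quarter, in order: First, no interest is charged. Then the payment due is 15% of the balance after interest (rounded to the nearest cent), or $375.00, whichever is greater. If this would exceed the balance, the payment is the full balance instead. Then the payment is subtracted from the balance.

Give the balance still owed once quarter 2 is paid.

Quarter 1: $3,176.26 − $476.44 → $2,699.82
Quarter 2: $2,699.82 − $404.97 → $2,294.85

$2,294.85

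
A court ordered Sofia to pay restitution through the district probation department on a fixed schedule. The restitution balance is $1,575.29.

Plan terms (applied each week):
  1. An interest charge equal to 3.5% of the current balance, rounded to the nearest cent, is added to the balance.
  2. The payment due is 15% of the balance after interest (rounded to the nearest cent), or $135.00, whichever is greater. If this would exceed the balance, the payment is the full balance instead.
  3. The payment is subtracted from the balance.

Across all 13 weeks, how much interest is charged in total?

Week 1: opening $1,575.29; interest $55.14 → $1,630.43; payment $244.56; balance $1,385.87
Week 2: opening $1,385.87; interest $48.51 → $1,434.38; payment $215.16; balance $1,219.22
Week 3: opening $1,219.22; interest $42.67 → $1,261.89; payment $189.28; balance $1,072.61
Week 4: opening $1,072.61; interest $37.54 → $1,110.15; payment $166.52; balance $943.63
Week 5: opening $943.63; interest $33.03 → $976.66; payment $146.50; balance $830.16
Week 6: opening $830.16; interest $29.06 → $859.22; payment $135.00; balance $724.22
Week 7: opening $724.22; interest $25.35 → $749.57; payment $135.00; balance $614.57
Week 8: opening $614.57; interest $21.51 → $636.08; payment $135.00; balance $501.08
Week 9: opening $501.08; interest $17.54 → $518.62; payment $135.00; balance $383.62
Week 10: opening $383.62; interest $13.43 → $397.05; payment $135.00; balance $262.05
Week 11: opening $262.05; interest $9.17 → $271.22; payment $135.00; balance $136.22
Week 12: opening $136.22; interest $4.77 → $140.99; payment $135.00; balance $5.99
Week 13: opening $5.99; interest $0.21 → $6.20; payment $6.20; balance $0.00
Total interest: $55.14 + $48.51 + $42.67 + $37.54 + $33.03 + $29.06 + $25.35 + $21.51 + $17.54 + $13.43 + $9.17 + $4.77 + $0.21 = $337.93

$337.93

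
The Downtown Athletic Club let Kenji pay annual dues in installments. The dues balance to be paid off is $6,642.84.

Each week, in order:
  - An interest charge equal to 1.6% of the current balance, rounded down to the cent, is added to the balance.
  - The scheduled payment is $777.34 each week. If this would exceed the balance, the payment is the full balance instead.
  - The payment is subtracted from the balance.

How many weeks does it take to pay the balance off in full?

Week 1: $6,642.84 +$106.28 interest = $6,749.12; pay $777.34 → $5,971.78
Week 2: $5,971.78 +$95.54 interest = $6,067.32; pay $777.34 → $5,289.98
Week 3: $5,289.98 +$84.63 interest = $5,374.61; pay $777.34 → $4,597.27
Week 4: $4,597.27 +$73.55 interest = $4,670.82; pay $777.34 → $3,893.48
Week 5: $3,893.48 +$62.29 interest = $3,955.77; pay $777.34 → $3,178.43
Week 6: $3,178.43 +$50.85 interest = $3,229.28; pay $777.34 → $2,451.94
Week 7: $2,451.94 +$39.23 interest = $2,491.17; pay $777.34 → $1,713.83
Week 8: $1,713.83 +$27.42 interest = $1,741.25; pay $777.34 → $963.91
Week 9: $963.91 +$15.42 interest = $979.33; pay $777.34 → $201.99
Week 10: $201.99 +$3.23 interest = $205.22; pay $205.22 → $0.00
Balance reaches $0.00 in week 10.

10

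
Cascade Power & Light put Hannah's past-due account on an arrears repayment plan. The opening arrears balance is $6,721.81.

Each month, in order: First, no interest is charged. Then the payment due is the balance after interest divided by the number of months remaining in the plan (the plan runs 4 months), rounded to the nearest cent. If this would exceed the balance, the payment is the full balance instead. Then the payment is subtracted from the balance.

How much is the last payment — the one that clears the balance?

$1,680.45

Month 1: $6,721.81 − $1,680.45 → $5,041.36
Month 2: $5,041.36 − $1,680.45 → $3,360.91
Month 3: $3,360.91 − $1,680.46 → $1,680.45
Month 4: $1,680.45 − $1,680.45 → $0.00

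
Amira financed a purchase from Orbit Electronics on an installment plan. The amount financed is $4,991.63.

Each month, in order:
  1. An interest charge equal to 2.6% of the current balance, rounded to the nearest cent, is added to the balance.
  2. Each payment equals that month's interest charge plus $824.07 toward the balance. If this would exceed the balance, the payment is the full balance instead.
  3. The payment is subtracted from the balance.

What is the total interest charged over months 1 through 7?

# | Opening | Interest | Payment | End bal
1 | $4,991.63 | $129.78 | $953.85 | $4,167.56
2 | $4,167.56 | $108.36 | $932.43 | $3,343.49
3 | $3,343.49 | $86.93 | $911.00 | $2,519.42
4 | $2,519.42 | $65.50 | $889.57 | $1,695.35
5 | $1,695.35 | $44.08 | $868.15 | $871.28
6 | $871.28 | $22.65 | $846.72 | $47.21
7 | $47.21 | $1.23 | $48.44 | $0.00
Total interest: $129.78 + $108.36 + $86.93 + $65.50 + $44.08 + $22.65 + $1.23 = $458.53

$458.53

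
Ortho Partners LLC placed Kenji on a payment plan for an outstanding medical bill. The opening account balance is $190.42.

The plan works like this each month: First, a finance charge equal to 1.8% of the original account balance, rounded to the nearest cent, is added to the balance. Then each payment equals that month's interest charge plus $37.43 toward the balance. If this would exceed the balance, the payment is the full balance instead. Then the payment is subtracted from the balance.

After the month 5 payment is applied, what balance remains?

$3.27

Month 1: $190.42 +$3.43 interest = $193.85; pay $40.86 → $152.99
Month 2: $152.99 +$3.43 interest = $156.42; pay $40.86 → $115.56
Month 3: $115.56 +$3.43 interest = $118.99; pay $40.86 → $78.13
Month 4: $78.13 +$3.43 interest = $81.56; pay $40.86 → $40.70
Month 5: $40.70 +$3.43 interest = $44.13; pay $40.86 → $3.27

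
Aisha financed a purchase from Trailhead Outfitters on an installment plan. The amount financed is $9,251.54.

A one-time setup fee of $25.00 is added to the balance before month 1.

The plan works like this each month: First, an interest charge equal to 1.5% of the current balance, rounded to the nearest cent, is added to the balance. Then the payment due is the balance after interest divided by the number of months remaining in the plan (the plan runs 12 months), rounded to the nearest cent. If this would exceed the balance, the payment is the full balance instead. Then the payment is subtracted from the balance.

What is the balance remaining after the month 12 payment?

# | Opening | Interest | Payment | End bal
1 | $9,276.54 | $139.15 | $784.64 | $8,631.05
2 | $8,631.05 | $129.47 | $796.41 | $7,964.11
3 | $7,964.11 | $119.46 | $808.36 | $7,275.21
4 | $7,275.21 | $109.13 | $820.48 | $6,563.86
5 | $6,563.86 | $98.46 | $832.79 | $5,829.53
6 | $5,829.53 | $87.44 | $845.28 | $5,071.69
7 | $5,071.69 | $76.08 | $857.96 | $4,289.81
8 | $4,289.81 | $64.35 | $870.83 | $3,483.33
9 | $3,483.33 | $52.25 | $883.90 | $2,651.68
10 | $2,651.68 | $39.78 | $897.15 | $1,794.31
11 | $1,794.31 | $26.91 | $910.61 | $910.61
12 | $910.61 | $13.66 | $924.27 | $0.00

$0.00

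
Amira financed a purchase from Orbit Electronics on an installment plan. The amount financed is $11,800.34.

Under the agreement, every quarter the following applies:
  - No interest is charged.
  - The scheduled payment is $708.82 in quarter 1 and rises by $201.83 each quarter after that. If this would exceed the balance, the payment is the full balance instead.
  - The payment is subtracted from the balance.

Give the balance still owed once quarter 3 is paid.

Quarter 1: opening $11,800.34; payment $708.82; balance $11,091.52
Quarter 2: opening $11,091.52; payment $910.65; balance $10,180.87
Quarter 3: opening $10,180.87; payment $1,112.48; balance $9,068.39

$9,068.39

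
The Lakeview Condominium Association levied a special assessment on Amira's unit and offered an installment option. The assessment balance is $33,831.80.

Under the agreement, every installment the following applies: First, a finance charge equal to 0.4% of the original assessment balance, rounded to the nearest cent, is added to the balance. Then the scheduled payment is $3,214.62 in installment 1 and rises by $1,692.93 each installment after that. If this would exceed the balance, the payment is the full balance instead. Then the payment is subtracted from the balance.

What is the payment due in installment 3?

Installment 1: $33,831.80 +$135.33 interest = $33,967.13; pay $3,214.62 → $30,752.51
Installment 2: $30,752.51 +$135.33 interest = $30,887.84; pay $4,907.55 → $25,980.29
Installment 3: $25,980.29 +$135.33 interest = $26,115.62; pay $6,600.48 → $19,515.14

$6,600.48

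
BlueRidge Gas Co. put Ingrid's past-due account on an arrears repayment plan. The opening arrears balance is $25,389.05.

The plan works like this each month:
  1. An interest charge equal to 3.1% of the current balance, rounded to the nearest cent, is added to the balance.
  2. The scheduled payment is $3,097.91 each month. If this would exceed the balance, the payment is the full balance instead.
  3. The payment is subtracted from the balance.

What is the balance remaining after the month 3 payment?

$18,239.37

# | Opening | Interest | Payment | End bal
1 | $25,389.05 | $787.06 | $3,097.91 | $23,078.20
2 | $23,078.20 | $715.42 | $3,097.91 | $20,695.71
3 | $20,695.71 | $641.57 | $3,097.91 | $18,239.37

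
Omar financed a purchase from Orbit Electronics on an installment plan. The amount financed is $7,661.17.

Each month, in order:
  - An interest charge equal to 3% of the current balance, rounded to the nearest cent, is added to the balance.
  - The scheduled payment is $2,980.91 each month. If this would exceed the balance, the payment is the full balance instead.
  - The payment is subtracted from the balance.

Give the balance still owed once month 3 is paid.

$0.00

# | Opening | Interest | Payment | End bal
1 | $7,661.17 | $229.84 | $2,980.91 | $4,910.10
2 | $4,910.10 | $147.30 | $2,980.91 | $2,076.49
3 | $2,076.49 | $62.29 | $2,138.78 | $0.00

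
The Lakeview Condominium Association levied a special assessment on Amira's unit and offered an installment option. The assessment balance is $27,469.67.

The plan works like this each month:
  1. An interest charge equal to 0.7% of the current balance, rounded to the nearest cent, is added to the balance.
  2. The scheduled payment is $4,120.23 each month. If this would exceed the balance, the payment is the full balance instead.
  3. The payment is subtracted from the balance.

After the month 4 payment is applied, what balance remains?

# | Opening | Interest | Payment | End bal
1 | $27,469.67 | $192.29 | $4,120.23 | $23,541.73
2 | $23,541.73 | $164.79 | $4,120.23 | $19,586.29
3 | $19,586.29 | $137.10 | $4,120.23 | $15,603.16
4 | $15,603.16 | $109.22 | $4,120.23 | $11,592.15

$11,592.15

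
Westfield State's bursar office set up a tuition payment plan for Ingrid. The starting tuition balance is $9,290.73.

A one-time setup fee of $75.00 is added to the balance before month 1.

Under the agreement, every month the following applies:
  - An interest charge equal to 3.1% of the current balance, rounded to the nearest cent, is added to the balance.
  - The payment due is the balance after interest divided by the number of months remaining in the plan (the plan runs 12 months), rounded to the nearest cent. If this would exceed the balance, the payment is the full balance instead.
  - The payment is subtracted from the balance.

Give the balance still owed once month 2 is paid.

$8,296.17

# | Opening | Interest | Payment | End bal
1 | $9,365.73 | $290.34 | $804.67 | $8,851.40
2 | $8,851.40 | $274.39 | $829.62 | $8,296.17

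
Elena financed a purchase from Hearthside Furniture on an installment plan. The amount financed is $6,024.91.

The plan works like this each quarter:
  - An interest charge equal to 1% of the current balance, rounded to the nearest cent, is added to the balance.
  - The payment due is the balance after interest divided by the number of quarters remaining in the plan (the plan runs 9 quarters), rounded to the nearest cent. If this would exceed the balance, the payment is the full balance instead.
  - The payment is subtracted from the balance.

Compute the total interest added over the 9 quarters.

$309.41

Quarter 1: $6,024.91 +$60.25 interest = $6,085.16; pay $676.13 → $5,409.03
Quarter 2: $5,409.03 +$54.09 interest = $5,463.12; pay $682.89 → $4,780.23
Quarter 3: $4,780.23 +$47.80 interest = $4,828.03; pay $689.72 → $4,138.31
Quarter 4: $4,138.31 +$41.38 interest = $4,179.69; pay $696.62 → $3,483.07
Quarter 5: $3,483.07 +$34.83 interest = $3,517.90; pay $703.58 → $2,814.32
Quarter 6: $2,814.32 +$28.14 interest = $2,842.46; pay $710.62 → $2,131.84
Quarter 7: $2,131.84 +$21.32 interest = $2,153.16; pay $717.72 → $1,435.44
Quarter 8: $1,435.44 +$14.35 interest = $1,449.79; pay $724.90 → $724.89
Quarter 9: $724.89 +$7.25 interest = $732.14; pay $732.14 → $0.00
Total interest: $60.25 + $54.09 + $47.80 + $41.38 + $34.83 + $28.14 + $21.32 + $14.35 + $7.25 = $309.41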